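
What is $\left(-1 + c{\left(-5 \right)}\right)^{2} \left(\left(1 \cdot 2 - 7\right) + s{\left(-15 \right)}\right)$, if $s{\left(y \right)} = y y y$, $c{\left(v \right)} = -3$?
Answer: $-54080$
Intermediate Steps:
$s{\left(y \right)} = y^{3}$ ($s{\left(y \right)} = y^{2} y = y^{3}$)
$\left(-1 + c{\left(-5 \right)}\right)^{2} \left(\left(1 \cdot 2 - 7\right) + s{\left(-15 \right)}\right) = \left(-1 - 3\right)^{2} \left(\left(1 \cdot 2 - 7\right) + \left(-15\right)^{3}\right) = \left(-4\right)^{2} \left(\left(2 - 7\right) - 3375\right) = 16 \left(\left(2 - 7\right) - 3375\right) = 16 \left(-5 - 3375\right) = 16 \left(-3380\right) = -54080$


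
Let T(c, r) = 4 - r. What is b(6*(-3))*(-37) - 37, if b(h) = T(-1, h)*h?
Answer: 14615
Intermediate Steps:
b(h) = h*(4 - h) (b(h) = (4 - h)*h = h*(4 - h))
b(6*(-3))*(-37) - 37 = ((6*(-3))*(4 - 6*(-3)))*(-37) - 37 = -18*(4 - 1*(-18))*(-37) - 37 = -18*(4 + 18)*(-37) - 37 = -18*22*(-37) - 37 = -396*(-37) - 37 = 14652 - 37 = 14615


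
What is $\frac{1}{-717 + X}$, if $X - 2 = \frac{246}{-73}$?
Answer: $- \frac{73}{52441} \approx -0.001392$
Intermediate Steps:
$X = - \frac{100}{73}$ ($X = 2 + \frac{246}{-73} = 2 + 246 \left(- \frac{1}{73}\right) = 2 - \frac{246}{73} = - \frac{100}{73} \approx -1.3699$)
$\frac{1}{-717 + X} = \frac{1}{-717 - \frac{100}{73}} = \frac{1}{- \frac{52441}{73}} = - \frac{73}{52441}$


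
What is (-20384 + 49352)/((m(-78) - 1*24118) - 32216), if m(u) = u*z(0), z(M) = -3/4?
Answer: -19312/37517 ≈ -0.51475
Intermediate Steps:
z(M) = -¾ (z(M) = -3*¼ = -¾)
m(u) = -3*u/4 (m(u) = u*(-¾) = -3*u/4)
(-20384 + 49352)/((m(-78) - 1*24118) - 32216) = (-20384 + 49352)/((-¾*(-78) - 1*24118) - 32216) = 28968/((117/2 - 24118) - 32216) = 28968/(-48119/2 - 32216) = 28968/(-112551/2) = 28968*(-2/112551) = -19312/37517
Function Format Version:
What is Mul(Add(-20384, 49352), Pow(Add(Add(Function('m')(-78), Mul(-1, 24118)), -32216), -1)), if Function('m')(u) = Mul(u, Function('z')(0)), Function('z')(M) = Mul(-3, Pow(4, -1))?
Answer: Rational(-19312, 37517) ≈ -0.51475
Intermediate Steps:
Function('z')(M) = Rational(-3, 4) (Function('z')(M) = Mul(-3, Rational(1, 4)) = Rational(-3, 4))
Function('m')(u) = Mul(Rational(-3, 4), u) (Function('m')(u) = Mul(u, Rational(-3, 4)) = Mul(Rational(-3, 4), u))
Mul(Add(-20384, 49352), Pow(Add(Add(Function('m')(-78), Mul(-1, 24118)), -32216), -1)) = Mul(Add(-20384, 49352), Pow(Add(Add(Mul(Rational(-3, 4), -78), Mul(-1, 24118)), -32216), -1)) = Mul(28968, Pow(Add(Add(Rational(117, 2), -24118), -32216), -1)) = Mul(28968, Pow(Add(Rational(-48119, 2), -32216), -1)) = Mul(28968, Pow(Rational(-112551, 2), -1)) = Mul(28968, Rational(-2, 112551)) = Rational(-19312, 37517)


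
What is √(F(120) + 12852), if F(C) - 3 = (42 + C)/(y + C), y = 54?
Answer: √10811838/29 ≈ 113.38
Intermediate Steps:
F(C) = 3 + (42 + C)/(54 + C)
√(F(120) + 12852) = √(4*(51 + 120)/(54 + 120) + 12852) = √(4*171/174 + 12852) = √(4*(1/174)*171 + 12852) = √(114/29 + 12852) = √(372822/29) = √10811838/29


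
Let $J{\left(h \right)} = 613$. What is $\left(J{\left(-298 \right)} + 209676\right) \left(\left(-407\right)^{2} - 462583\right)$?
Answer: $-62441953926$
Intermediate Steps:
$\left(J{\left(-298 \right)} + 209676\right) \left(\left(-407\right)^{2} - 462583\right) = \left(613 + 209676\right) \left(\left(-407\right)^{2} - 462583\right) = 210289 \left(165649 - 462583\right) = 210289 \left(-296934\right) = -62441953926$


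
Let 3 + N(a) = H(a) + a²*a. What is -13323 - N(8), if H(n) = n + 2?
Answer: -13842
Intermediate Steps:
H(n) = 2 + n
N(a) = -1 + a + a³ (N(a) = -3 + ((2 + a) + a²*a) = -3 + ((2 + a) + a³) = -3 + (2 + a + a³) = -1 + a + a³)
-13323 - N(8) = -13323 - (-1 + 8 + 8³) = -13323 - (-1 + 8 + 512) = -13323 - 1*519 = -13323 - 519 = -13842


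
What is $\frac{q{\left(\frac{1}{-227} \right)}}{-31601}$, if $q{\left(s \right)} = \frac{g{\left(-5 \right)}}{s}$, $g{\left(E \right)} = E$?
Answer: $- \frac{1135}{31601} \approx -0.035917$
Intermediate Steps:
$q{\left(s \right)} = - \frac{5}{s}$
$\frac{q{\left(\frac{1}{-227} \right)}}{-31601} = \frac{\left(-5\right) \frac{1}{\frac{1}{-227}}}{-31601} = - \frac{5}{- \frac{1}{227}} \left(- \frac{1}{31601}\right) = \left(-5\right) \left(-227\right) \left(- \frac{1}{31601}\right) = 1135 \left(- \frac{1}{31601}\right) = - \frac{1135}{31601}$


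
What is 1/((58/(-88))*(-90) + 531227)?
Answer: 22/11688299 ≈ 1.8822e-6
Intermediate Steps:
1/((58/(-88))*(-90) + 531227) = 1/(-1/88*58*(-90) + 531227) = 1/(-29/44*(-90) + 531227) = 1/(1305/22 + 531227) = 1/(11688299/22) = 22/11688299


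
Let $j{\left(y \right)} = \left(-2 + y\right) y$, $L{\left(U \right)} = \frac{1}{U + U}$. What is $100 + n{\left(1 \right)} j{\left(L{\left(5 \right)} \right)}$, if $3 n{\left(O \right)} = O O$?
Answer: $\frac{29981}{300} \approx 99.937$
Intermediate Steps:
$n{\left(O \right)} = \frac{O^{2}}{3}$ ($n{\left(O \right)} = \frac{O O}{3} = \frac{O^{2}}{3}$)
$L{\left(U \right)} = \frac{1}{2 U}$
$j{\left(y \right)} = y \left(-2 + y\right)$
$100 + n{\left(1 \right)} j{\left(L{\left(5 \right)} \right)} = 100 + \frac{1^{2}}{3} \frac{1}{2 \cdot 5} \left(-2 + \frac{1}{2 \cdot 5}\right) = 100 + \frac{1}{3} \cdot 1 \cdot \frac{1}{2} \cdot \frac{1}{5} \left(-2 + \frac{1}{2} \cdot \frac{1}{5}\right) = 100 + \frac{\frac{1}{10} \left(-2 + \frac{1}{10}\right)}{3} = 100 + \frac{\frac{1}{10} \left(- \frac{19}{10}\right)}{3} = 100 + \frac{1}{3} \left(- \frac{19}{100}\right) = 100 - \frac{19}{300} = \frac{29981}{300}$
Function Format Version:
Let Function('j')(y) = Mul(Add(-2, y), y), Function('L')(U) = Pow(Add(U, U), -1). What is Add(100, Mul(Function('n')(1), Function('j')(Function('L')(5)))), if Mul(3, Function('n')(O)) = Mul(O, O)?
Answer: Rational(29981, 300) ≈ 99.937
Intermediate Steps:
Function('n')(O) = Mul(Rational(1, 3), Pow(O, 2)) (Function('n')(O) = Mul(Rational(1, 3), Mul(O, O)) = Mul(Rational(1, 3), Pow(O, 2)))
Function('L')(U) = Mul(Rational(1, 2), Pow(U, -1)) (Function('L')(U) = Pow(Mul(2, U), -1) = Mul(Rational(1, 2), Pow(U, -1)))
Function('j')(y) = Mul(y, Add(-2, y))
Add(100, Mul(Function('n')(1), Function('j')(Function('L')(5)))) = Add(100, Mul(Mul(Rational(1, 3), Pow(1, 2)), Mul(Mul(Rational(1, 2), Pow(5, -1)), Add(-2, Mul(Rational(1, 2), Pow(5, -1)))))) = Add(100, Mul(Mul(Rational(1, 3), 1), Mul(Mul(Rational(1, 2), Rational(1, 5)), Add(-2, Mul(Rational(1, 2), Rational(1, 5)))))) = Add(100, Mul(Rational(1, 3), Mul(Rational(1, 10), Add(-2, Rational(1, 10))))) = Add(100, Mul(Rational(1, 3), Mul(Rational(1, 10), Rational(-19, 10)))) = Add(100, Mul(Rational(1, 3), Rational(-19, 100))) = Add(100, Rational(-19, 300)) = Rational(29981, 300)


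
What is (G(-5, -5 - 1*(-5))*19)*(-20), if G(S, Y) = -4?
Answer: 1520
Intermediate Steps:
(G(-5, -5 - 1*(-5))*19)*(-20) = -4*19*(-20) = -76*(-20) = 1520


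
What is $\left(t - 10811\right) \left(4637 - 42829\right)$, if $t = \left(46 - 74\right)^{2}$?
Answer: $382951184$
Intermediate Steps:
$t = 784$ ($t = \left(-28\right)^{2} = 784$)
$\left(t - 10811\right) \left(4637 - 42829\right) = \left(784 - 10811\right) \left(4637 - 42829\right) = \left(-10027\right) \left(-38192\right) = 382951184$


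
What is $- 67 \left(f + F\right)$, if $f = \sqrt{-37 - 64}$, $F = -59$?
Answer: $3953 - 67 i \sqrt{101} \approx 3953.0 - 673.34 i$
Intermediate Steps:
$f = i \sqrt{101}$ ($f = \sqrt{-101} = i \sqrt{101} \approx 10.05 i$)
$- 67 \left(f + F\right) = - 67 \left(i \sqrt{101} - 59\right) = - 67 \left(-59 + i \sqrt{101}\right) = 3953 - 67 i \sqrt{101}$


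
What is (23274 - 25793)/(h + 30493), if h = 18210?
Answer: -2519/48703 ≈ -0.051722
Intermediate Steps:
(23274 - 25793)/(h + 30493) = (23274 - 25793)/(18210 + 30493) = -2519/48703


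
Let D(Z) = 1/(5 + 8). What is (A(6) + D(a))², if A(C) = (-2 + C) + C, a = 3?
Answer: 17161/169 ≈ 101.54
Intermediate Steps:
A(C) = -2 + 2*C
D(Z) = 1/13
(A(6) + D(a))² = ((-2 + 2*6) + 1/13)² = ((-2 + 12) + 1/13)² = (10 + 1/13)² = (131/13)² = 17161/169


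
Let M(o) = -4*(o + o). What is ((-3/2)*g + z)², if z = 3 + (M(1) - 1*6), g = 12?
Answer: 841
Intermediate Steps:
M(o) = -8*o
z = -11 (z = 3 + (-8*1 - 1*6) = 3 + (-8 - 6) = 3 - 14 = -11)
((-3/2)*g + z)² = (-3/2*12 - 11)² = (-18 - 11)² = (-29)² = 841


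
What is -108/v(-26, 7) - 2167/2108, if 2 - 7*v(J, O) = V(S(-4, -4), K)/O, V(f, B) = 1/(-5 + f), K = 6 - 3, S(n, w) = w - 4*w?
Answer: -78298951/204476 ≈ -382.92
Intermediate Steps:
S(n, w) = -3*w
K = 3
v(J, O) = 2/7 - 1/(49*O) (v(J, O) = 2/7 - 1/(7*(-5 - 3*(-4))*O) = 2/7 - 1/(7*(-5 + 12)*O) = 2/7 - 1/(7*7*O) = 2/7 - 1/(49*O))
-108/v(-26, 7) - 2167/2108 = -108*343/(-1 + 14*7) - 2167/2108 = -108*343/(-1 + 98) - 2167*1/2108 = -108/((1/49)*(⅐)*97) - 2167/2108 = -108/97/343 - 2167/2108 = -108*343/97 - 2167/2108 = -37044/97 - 2167/2108 = -78298951/204476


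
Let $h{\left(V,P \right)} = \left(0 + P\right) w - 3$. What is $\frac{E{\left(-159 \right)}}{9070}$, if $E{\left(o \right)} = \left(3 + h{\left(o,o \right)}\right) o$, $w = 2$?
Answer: $\frac{25281}{4535} \approx 5.5746$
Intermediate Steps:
$h{\left(V,P \right)} = -3 + 2 P$ ($h{\left(V,P \right)} = \left(0 + P\right) 2 - 3 = P 2 - 3 = 2 P - 3 = -3 + 2 P$)
$E{\left(o \right)} = 2 o^{2}$ ($E{\left(o \right)} = \left(3 + \left(-3 + 2 o\right)\right) o = 2 o o = 2 o^{2}$)
$\frac{E{\left(-159 \right)}}{9070} = \frac{2 \left(-159\right)^{2}}{9070} = 2 \cdot 25281 \cdot \frac{1}{9070} = 50562 \cdot \frac{1}{9070} = \frac{25281}{4535}$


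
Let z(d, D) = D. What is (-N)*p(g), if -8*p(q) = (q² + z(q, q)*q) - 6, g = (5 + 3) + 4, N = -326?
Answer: -22983/2 ≈ -11492.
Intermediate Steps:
g = 12 (g = 8 + 4 = 12)
p(q) = ¾ - q²/4 (p(q) = -((q² + q*q) - 6)/8 = -((q² + q²) - 6)/8 = -(2*q² - 6)/8 = -(-6 + 2*q²)/8 = ¾ - q²/4)
(-N)*p(g) = (-1*(-326))*(¾ - ¼*12²) = 326*(¾ - ¼*144) = 326*(¾ - 36) = 326*(-141/4) = -22983/2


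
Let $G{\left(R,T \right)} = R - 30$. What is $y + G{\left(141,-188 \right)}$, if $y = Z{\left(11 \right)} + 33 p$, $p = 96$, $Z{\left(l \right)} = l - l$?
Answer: $3279$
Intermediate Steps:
$Z{\left(l \right)} = 0$
$G{\left(R,T \right)} = -30 + R$ ($G{\left(R,T \right)} = R - 30 = -30 + R$)
$y = 3168$ ($y = 0 + 33 \cdot 96 = 0 + 3168 = 3168$)
$y + G{\left(141,-188 \right)} = 3168 + \left(-30 + 141\right) = 3168 + 111 = 3279$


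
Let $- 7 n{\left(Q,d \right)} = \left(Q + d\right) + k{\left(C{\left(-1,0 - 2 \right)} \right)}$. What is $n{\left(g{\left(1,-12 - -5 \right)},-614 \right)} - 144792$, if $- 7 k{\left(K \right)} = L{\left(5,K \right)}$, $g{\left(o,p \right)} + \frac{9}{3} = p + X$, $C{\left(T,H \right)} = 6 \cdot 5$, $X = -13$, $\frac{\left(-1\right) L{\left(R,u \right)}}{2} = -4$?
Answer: $- \frac{7090341}{49} \approx -1.447 \cdot 10^{5}$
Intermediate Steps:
$L{\left(R,u \right)} = 8$ ($L{\left(R,u \right)} = \left(-2\right) \left(-4\right) = 8$)
$C{\left(T,H \right)} = 30$
$g{\left(o,p \right)} = -16 + p$ ($g{\left(o,p \right)} = -3 + \left(p - 13\right) = -3 + \left(-13 + p\right) = -16 + p$)
$k{\left(K \right)} = - \frac{8}{7}$ ($k{\left(K \right)} = \left(- \frac{1}{7}\right) 8 = - \frac{8}{7}$)
$n{\left(Q,d \right)} = \frac{8}{49} - \frac{Q}{7} - \frac{d}{7}$ ($n{\left(Q,d \right)} = - \frac{\left(Q + d\right) - \frac{8}{7}}{7} = - \frac{- \frac{8}{7} + Q + d}{7} = \frac{8}{49} - \frac{Q}{7} - \frac{d}{7}$)
$n{\left(g{\left(1,-12 - -5 \right)},-614 \right)} - 144792 = \left(\frac{8}{49} - \frac{-16 - 7}{7} - - \frac{614}{7}\right) - 144792 = \left(\frac{8}{49} - \frac{-16 + \left(-12 + 5\right)}{7} + \frac{614}{7}\right) + \left(-188087 + 43295\right) = \left(\frac{8}{49} - \frac{-16 - 7}{7} + \frac{614}{7}\right) - 144792 = \left(\frac{8}{49} - - \frac{23}{7} + \frac{614}{7}\right) - 144792 = \left(\frac{8}{49} + \frac{23}{7} + \frac{614}{7}\right) - 144792 = \frac{4467}{49} - 144792 = - \frac{7090341}{49}$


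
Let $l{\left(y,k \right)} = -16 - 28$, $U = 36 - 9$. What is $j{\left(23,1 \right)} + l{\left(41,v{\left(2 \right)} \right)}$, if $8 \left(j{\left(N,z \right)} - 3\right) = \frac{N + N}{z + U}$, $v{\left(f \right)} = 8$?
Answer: $- \frac{4569}{112} \approx -40.795$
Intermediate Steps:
$U = 27$
$l{\left(y,k \right)} = -44$ ($l{\left(y,k \right)} = -16 - 28 = -44$)
$j{\left(N,z \right)} = 3 + \frac{N}{4 \left(27 + z\right)}$ ($j{\left(N,z \right)} = 3 + \frac{\left(N + N\right) \frac{1}{z + 27}}{8} = 3 + \frac{2 N \frac{1}{27 + z}}{8} = 3 + \frac{N}{4 \left(27 + z\right)}$)
$j{\left(23,1 \right)} + l{\left(41,v{\left(2 \right)} \right)} = \frac{324 + 23 + 12 \cdot 1}{4 \left(27 + 1\right)} - 44 = \frac{324 + 23 + 12}{4 \cdot 28} - 44 = \frac{1}{4} \cdot \frac{1}{28} \cdot 359 - 44 = \frac{359}{112} - 44 = - \frac{4569}{112}$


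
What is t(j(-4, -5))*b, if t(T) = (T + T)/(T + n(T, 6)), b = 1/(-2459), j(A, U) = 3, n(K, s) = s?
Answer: -2/7377 ≈ -0.00027111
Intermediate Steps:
b = -1/2459 ≈ -0.00040667
t(T) = 2*T/(6 + T) (t(T) = (T + T)/(T + 6) = (2*T)/(6 + T) = 2*T/(6 + T))
t(j(-4, -5))*b = (2*3/(6 + 3))*(-1/2459) = (2*3/9)*(-1/2459) = (2*3*(1/9))*(-1/2459) = (2/3)*(-1/2459) = -2/7377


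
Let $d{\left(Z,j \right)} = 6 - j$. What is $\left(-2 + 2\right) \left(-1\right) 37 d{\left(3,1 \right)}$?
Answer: $0$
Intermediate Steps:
$\left(-2 + 2\right) \left(-1\right) 37 d{\left(3,1 \right)} = \left(-2 + 2\right) \left(-1\right) 37 \left(6 - 1\right) = 0 \left(-1\right) 37 \left(6 - 1\right) = 0 \cdot 37 \cdot 5 = 0 \cdot 5 = 0$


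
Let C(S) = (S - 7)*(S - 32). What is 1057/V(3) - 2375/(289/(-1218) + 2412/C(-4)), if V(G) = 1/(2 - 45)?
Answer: -3596405827/78427 ≈ -45857.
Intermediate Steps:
V(G) = -1/43 (V(G) = 1/(-43) = -1/43)
C(S) = (-32 + S)*(-7 + S) (C(S) = (-7 + S)*(-32 + S) = (-32 + S)*(-7 + S))
1057/V(3) - 2375/(289/(-1218) + 2412/C(-4)) = 1057/(-1/43) - 2375/(289/(-1218) + 2412/(224 + (-4)**2 - 39*(-4))) = 1057*(-43) - 2375/(289*(-1/1218) + 2412/(224 + 16 + 156)) = -45451 - 2375/(-289/1218 + 2412/396) = -45451 - 2375/(-289/1218 + 2412*(1/396)) = -45451 - 2375/(-289/1218 + 67/11) = -45451 - 2375/78427/13398 = -45451 - 2375*13398/78427 = -45451 - 31820250/78427 = -3596405827/78427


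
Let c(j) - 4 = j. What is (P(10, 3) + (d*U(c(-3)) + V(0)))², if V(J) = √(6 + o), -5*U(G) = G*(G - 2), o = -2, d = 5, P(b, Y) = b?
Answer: 169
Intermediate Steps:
c(j) = 4 + j
U(G) = -G*(-2 + G)/5 (U(G) = -G*(G - 2)/5 = -G*(-2 + G)/5)
V(J) = 2 (V(J) = √(6 - 2) = √4 = 2)
(P(10, 3) + (d*U(c(-3)) + V(0)))² = (10 + (5*((4 - 3)*(2 - (4 - 3))/5) + 2))² = (10 + (5*((⅕)*1*(2 - 1*1)) + 2))² = (10 + (5*((⅕)*1*(2 - 1)) + 2))² = (10 + (5*((⅕)*1*1) + 2))² = (10 + (5*(⅕) + 2))² = (10 + (1 + 2))² = (10 + 3)² = 13² = 169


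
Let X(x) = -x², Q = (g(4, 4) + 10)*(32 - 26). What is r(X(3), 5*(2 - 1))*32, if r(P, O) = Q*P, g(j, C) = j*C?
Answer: -44928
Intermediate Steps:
g(j, C) = C*j
Q = 156 (Q = (4*4 + 10)*(32 - 26) = (16 + 10)*6 = 26*6 = 156)
r(P, O) = 156*P
r(X(3), 5*(2 - 1))*32 = (156*(-1*3²))*32 = (156*(-1*9))*32 = (156*(-9))*32 = -1404*32 = -44928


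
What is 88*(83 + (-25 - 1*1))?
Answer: 5016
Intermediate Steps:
88*(83 + (-25 - 1*1)) = 88*(83 + (-25 - 1)) = 88*(83 - 26) = 88*57 = 5016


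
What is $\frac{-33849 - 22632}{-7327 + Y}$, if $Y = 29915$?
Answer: $- \frac{56481}{22588} \approx -2.5005$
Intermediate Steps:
$\frac{-33849 - 22632}{-7327 + Y} = \frac{-33849 - 22632}{-7327 + 29915} = - \frac{56481}{22588}$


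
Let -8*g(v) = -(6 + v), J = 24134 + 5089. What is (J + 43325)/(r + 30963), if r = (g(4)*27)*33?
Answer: 290192/128307 ≈ 2.2617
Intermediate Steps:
J = 29223
g(v) = ¾ + v/8 (g(v) = -(-1)*(6 + v)/8 = -(-6 - v)/8 = ¾ + v/8)
r = 4455/4 (r = ((¾ + (⅛)*4)*27)*33 = ((¾ + ½)*27)*33 = ((5/4)*27)*33 = (135/4)*33 = 4455/4 ≈ 1113.8)
(J + 43325)/(r + 30963) = (29223 + 43325)/(4455/4 + 30963) = 72548/(128307/4) = 72548*(4/128307) = 290192/128307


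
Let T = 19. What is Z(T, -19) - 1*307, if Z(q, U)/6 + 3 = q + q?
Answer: -97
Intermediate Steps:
Z(q, U) = -18 + 12*q (Z(q, U) = -18 + 6*(q + q) = -18 + 6*(2*q) = -18 + 12*q)
Z(T, -19) - 1*307 = (-18 + 12*19) - 1*307 = (-18 + 228) - 307 = 210 - 307 = -97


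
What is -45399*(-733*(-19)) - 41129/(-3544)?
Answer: -2240771476783/3544 ≈ -6.3227e+8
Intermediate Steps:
-45399*(-733*(-19)) - 41129/(-3544) = -45399/(1/13927) - 41129*(-1/3544) = -45399/1/13927 + 41129/3544 = -45399*13927 + 41129/3544 = -632271873 + 41129/3544 = -2240771476783/3544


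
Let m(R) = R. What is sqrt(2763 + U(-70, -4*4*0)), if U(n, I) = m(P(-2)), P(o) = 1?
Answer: 2*sqrt(691) ≈ 52.574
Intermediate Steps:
U(n, I) = 1
sqrt(2763 + U(-70, -4*4*0)) = sqrt(2763 + 1) = sqrt(2764) = 2*sqrt(691)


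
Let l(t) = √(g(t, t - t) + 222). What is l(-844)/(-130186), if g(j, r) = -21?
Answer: -√201/130186 ≈ -0.00010890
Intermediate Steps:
l(t) = √201 (l(t) = √(-21 + 222) = √201)
l(-844)/(-130186) = √201/(-130186) = √201*(-1/130186) = -√201/130186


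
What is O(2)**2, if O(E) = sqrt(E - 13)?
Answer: -11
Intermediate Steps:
O(E) = sqrt(-13 + E)
O(2)**2 = (sqrt(-13 + 2))**2 = (sqrt(-11))**2 = (I*sqrt(11))**2 = -11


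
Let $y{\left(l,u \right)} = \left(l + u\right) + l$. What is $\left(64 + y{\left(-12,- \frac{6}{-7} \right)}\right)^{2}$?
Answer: $\frac{81796}{49} \approx 1669.3$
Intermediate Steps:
$y{\left(l,u \right)} = u + 2 l$
$\left(64 + y{\left(-12,- \frac{6}{-7} \right)}\right)^{2} = \left(64 - \left(24 + \frac{6}{-7}\right)\right)^{2} = \left(64 - \frac{162}{7}\right)^{2} = \left(\frac{286}{7}\right)^{2} = \frac{81796}{49}$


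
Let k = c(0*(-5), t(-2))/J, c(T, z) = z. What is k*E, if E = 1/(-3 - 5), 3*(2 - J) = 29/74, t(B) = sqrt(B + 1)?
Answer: -111*I/1660 ≈ -0.066867*I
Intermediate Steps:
t(B) = sqrt(1 + B)
J = 415/222 (J = 2 - 29/(3*74) = 2 - 1/3*29/74 = 2 - 29/222 = 415/222 ≈ 1.8694)
E = -1/8 (E = 1/(-8) = -1/8 ≈ -0.12500)
k = 222*I/415 (k = sqrt(1 - 2)/(415/222) = sqrt(-1)*(222/415) = I*(222/415) = 222*I/415 ≈ 0.53494*I)
k*E = (222*I/415)*(-1/8) = -111*I/1660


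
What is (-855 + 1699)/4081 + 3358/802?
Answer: 7190443/1636481 ≈ 4.3938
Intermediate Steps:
(-855 + 1699)/4081 + 3358/802 = 844*(1/4081) + 3358*(1/802) = 844/4081 + 1679/401 = 7190443/1636481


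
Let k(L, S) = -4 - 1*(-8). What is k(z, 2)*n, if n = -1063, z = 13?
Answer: -4252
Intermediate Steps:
k(L, S) = 4 (k(L, S) = -4 + 8 = 4)
k(z, 2)*n = 4*(-1063) = -4252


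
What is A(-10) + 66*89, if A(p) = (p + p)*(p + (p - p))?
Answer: 6074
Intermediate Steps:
A(p) = 2*p² (A(p) = (2*p)*(p + 0) = (2*p)*p = 2*p²)
A(-10) + 66*89 = 2*(-10)² + 66*89 = 2*100 + 5874 = 200 + 5874 = 6074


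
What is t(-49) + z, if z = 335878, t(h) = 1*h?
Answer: 335829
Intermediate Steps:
t(h) = h
t(-49) + z = -49 + 335878 = 335829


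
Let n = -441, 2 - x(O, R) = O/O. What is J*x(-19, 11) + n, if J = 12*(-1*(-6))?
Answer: -369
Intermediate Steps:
x(O, R) = 1 (x(O, R) = 2 - O/O = 2 - 1*1 = 2 - 1 = 1)
J = 72 (J = 12*6 = 72)
J*x(-19, 11) + n = 72*1 - 441 = 72 - 441 = -369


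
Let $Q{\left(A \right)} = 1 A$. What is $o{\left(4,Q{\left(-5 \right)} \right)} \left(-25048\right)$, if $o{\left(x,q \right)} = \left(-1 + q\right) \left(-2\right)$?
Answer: $-300576$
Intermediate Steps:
$Q{\left(A \right)} = A$
$o{\left(x,q \right)} = 2 - 2 q$
$o{\left(4,Q{\left(-5 \right)} \right)} \left(-25048\right) = \left(2 - -10\right) \left(-25048\right) = \left(2 + 10\right) \left(-25048\right) = 12 \left(-25048\right) = -300576$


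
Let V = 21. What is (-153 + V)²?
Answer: 17424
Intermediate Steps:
(-153 + V)² = (-153 + 21)² = (-132)² = 17424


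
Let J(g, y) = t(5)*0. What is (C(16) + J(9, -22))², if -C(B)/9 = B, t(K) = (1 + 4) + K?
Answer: 20736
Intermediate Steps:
t(K) = 5 + K
J(g, y) = 0 (J(g, y) = (5 + 5)*0 = 10*0 = 0)
C(B) = -9*B
(C(16) + J(9, -22))² = (-9*16 + 0)² = (-144 + 0)² = (-144)² = 20736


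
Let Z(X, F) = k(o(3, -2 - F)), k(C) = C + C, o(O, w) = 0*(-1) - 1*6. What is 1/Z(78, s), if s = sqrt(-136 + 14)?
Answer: -1/12 ≈ -0.083333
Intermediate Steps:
o(O, w) = -6 (o(O, w) = 0 - 6 = -6)
s = I*sqrt(122) (s = sqrt(-122) = I*sqrt(122) ≈ 11.045*I)
k(C) = 2*C
Z(X, F) = -12 (Z(X, F) = 2*(-6) = -12)
1/Z(78, s) = 1/(-12) = -1/12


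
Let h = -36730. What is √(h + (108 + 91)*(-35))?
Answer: 3*I*√4855 ≈ 209.03*I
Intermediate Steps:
√(h + (108 + 91)*(-35)) = √(-36730 + (108 + 91)*(-35)) = √(-36730 + 199*(-35)) = √(-36730 - 6965) = √(-43695) = 3*I*√4855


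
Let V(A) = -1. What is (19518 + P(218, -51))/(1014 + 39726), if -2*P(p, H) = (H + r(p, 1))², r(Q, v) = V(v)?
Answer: 9083/20370 ≈ 0.44590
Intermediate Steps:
r(Q, v) = -1
P(p, H) = -(-1 + H)²/2 (P(p, H) = -(H - 1)²/2 = -(-1 + H)²/2)
(19518 + P(218, -51))/(1014 + 39726) = (19518 - (-1 - 51)²/2)/(1014 + 39726) = (19518 - ½*(-52)²)/40740 = (19518 - ½*2704)*(1/40740) = (19518 - 1352)*(1/40740) = 18166*(1/40740) = 9083/20370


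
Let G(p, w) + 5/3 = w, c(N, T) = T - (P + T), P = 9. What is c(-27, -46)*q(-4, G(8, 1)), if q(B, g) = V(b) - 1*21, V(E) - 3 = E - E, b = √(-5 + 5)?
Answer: 162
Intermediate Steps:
b = 0 (b = √0 = 0)
V(E) = 3 (V(E) = 3 + (E - E) = 3 + 0 = 3)
c(N, T) = -9 (c(N, T) = T - (9 + T) = T + (-9 - T) = -9)
G(p, w) = -5/3 + w
q(B, g) = -18 (q(B, g) = 3 - 1*21 = 3 - 21 = -18)
c(-27, -46)*q(-4, G(8, 1)) = -9*(-18) = 162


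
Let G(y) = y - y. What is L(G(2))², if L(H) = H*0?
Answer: 0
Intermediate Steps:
G(y) = 0
L(H) = 0
L(G(2))² = 0² = 0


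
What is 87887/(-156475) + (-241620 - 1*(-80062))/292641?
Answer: -50999127617/45791000475 ≈ -1.1137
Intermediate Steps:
87887/(-156475) + (-241620 - 1*(-80062))/292641 = 87887*(-1/156475) + (-241620 + 80062)*(1/292641) = -87887/156475 - 161558*1/292641 = -87887/156475 - 161558/292641 = -50999127617/45791000475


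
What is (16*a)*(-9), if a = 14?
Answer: -2016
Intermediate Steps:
(16*a)*(-9) = (16*14)*(-9) = 224*(-9) = -2016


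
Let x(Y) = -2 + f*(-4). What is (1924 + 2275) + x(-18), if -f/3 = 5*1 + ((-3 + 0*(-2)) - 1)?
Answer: 4209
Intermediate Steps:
f = -3 (f = -3*(5*1 + ((-3 + 0*(-2)) - 1)) = -3*(5 + ((-3 + 0) - 1)) = -3*(5 + (-3 - 1)) = -3*(5 - 4) = -3*1 = -3)
x(Y) = 10 (x(Y) = -2 - 3*(-4) = -2 + 12 = 10)
(1924 + 2275) + x(-18) = (1924 + 2275) + 10 = 4199 + 10 = 4209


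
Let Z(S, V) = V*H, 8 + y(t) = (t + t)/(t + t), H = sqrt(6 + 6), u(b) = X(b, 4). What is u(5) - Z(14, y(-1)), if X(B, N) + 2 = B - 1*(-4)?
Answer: 7 + 14*sqrt(3) ≈ 31.249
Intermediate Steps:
X(B, N) = 2 + B (X(B, N) = -2 + (B - 1*(-4)) = -2 + (B + 4) = -2 + (4 + B) = 2 + B)
u(b) = 2 + b
H = 2*sqrt(3) (H = sqrt(12) = 2*sqrt(3) ≈ 3.4641)
y(t) = -7 (y(t) = -8 + (t + t)/(t + t) = -8 + (2*t)/((2*t)) = -8 + (2*t)*(1/(2*t)) = -8 + 1 = -7)
Z(S, V) = 2*V*sqrt(3) (Z(S, V) = V*(2*sqrt(3)) = 2*V*sqrt(3))
u(5) - Z(14, y(-1)) = (2 + 5) - 2*(-7)*sqrt(3) = 7 - (-14)*sqrt(3) = 7 + 14*sqrt(3)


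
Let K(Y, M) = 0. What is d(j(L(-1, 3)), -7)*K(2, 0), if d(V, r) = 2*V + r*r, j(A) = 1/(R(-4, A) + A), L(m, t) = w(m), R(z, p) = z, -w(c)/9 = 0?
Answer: 0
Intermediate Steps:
w(c) = 0 (w(c) = -9*0 = 0)
L(m, t) = 0
j(A) = 1/(-4 + A)
d(V, r) = r² + 2*V (d(V, r) = 2*V + r² = r² + 2*V)
d(j(L(-1, 3)), -7)*K(2, 0) = ((-7)² + 2/(-4 + 0))*0 = (49 + 2/(-4))*0 = (49 + 2*(-¼))*0 = (49 - ½)*0 = (97/2)*0 = 0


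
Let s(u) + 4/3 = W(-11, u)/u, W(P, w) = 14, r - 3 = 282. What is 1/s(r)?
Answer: -95/122 ≈ -0.77869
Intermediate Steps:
r = 285 (r = 3 + 282 = 285)
s(u) = -4/3 + 14/u
1/s(r) = 1/(-4/3 + 14/285) = 1/(-122/95) = -95/122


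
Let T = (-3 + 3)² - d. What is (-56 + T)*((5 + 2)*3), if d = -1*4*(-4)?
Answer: -1512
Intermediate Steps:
d = 16 (d = -4*(-4) = 16)
T = -16 (T = (-3 + 3)² - 1*16 = 0² - 16 = 0 - 16 = -16)
(-56 + T)*((5 + 2)*3) = (-56 - 16)*((5 + 2)*3) = -504*3 = -72*21 = -1512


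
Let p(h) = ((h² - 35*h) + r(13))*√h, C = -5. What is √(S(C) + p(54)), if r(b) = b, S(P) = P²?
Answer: √(25 + 3117*√6) ≈ 87.522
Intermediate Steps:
p(h) = √h*(13 + h² - 35*h) (p(h) = ((h² - 35*h) + 13)*√h = (13 + h² - 35*h)*√h = √h*(13 + h² - 35*h))
√(S(C) + p(54)) = √((-5)² + √54*(13 + 54² - 35*54)) = √(25 + (3*√6)*(13 + 2916 - 1890)) = √(25 + (3*√6)*1039) = √(25 + 3117*√6)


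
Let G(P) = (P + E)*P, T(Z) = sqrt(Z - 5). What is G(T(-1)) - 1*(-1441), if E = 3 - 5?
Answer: 1435 - 2*I*sqrt(6) ≈ 1435.0 - 4.899*I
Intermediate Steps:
E = -2
T(Z) = sqrt(-5 + Z)
G(P) = P*(-2 + P) (G(P) = (P - 2)*P = (-2 + P)*P = P*(-2 + P))
G(T(-1)) - 1*(-1441) = sqrt(-5 - 1)*(-2 + sqrt(-5 - 1)) - 1*(-1441) = sqrt(-6)*(-2 + sqrt(-6)) + 1441 = (I*sqrt(6))*(-2 + I*sqrt(6)) + 1441 = I*sqrt(6)*(-2 + I*sqrt(6)) + 1441 = 1441 + I*sqrt(6)*(-2 + I*sqrt(6))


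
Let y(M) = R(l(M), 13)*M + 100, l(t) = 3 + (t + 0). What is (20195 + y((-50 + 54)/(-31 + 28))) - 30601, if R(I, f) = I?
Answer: -92774/9 ≈ -10308.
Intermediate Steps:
l(t) = 3 + t
y(M) = 100 + M*(3 + M) (y(M) = (3 + M)*M + 100 = M*(3 + M) + 100 = 100 + M*(3 + M))
(20195 + y((-50 + 54)/(-31 + 28))) - 30601 = (20195 + (100 + ((-50 + 54)/(-31 + 28))*(3 + (-50 + 54)/(-31 + 28)))) - 30601 = (20195 + (100 + (4/(-3))*(3 + 4/(-3)))) - 30601 = (20195 + (100 + (4*(-⅓))*(3 + 4*(-⅓)))) - 30601 = (20195 + (100 - 4*(3 - 4/3)/3)) - 30601 = (20195 + (100 - 4/3*5/3)) - 30601 = (20195 + (100 - 20/9)) - 30601 = (20195 + 880/9) - 30601 = 182635/9 - 30601 = -92774/9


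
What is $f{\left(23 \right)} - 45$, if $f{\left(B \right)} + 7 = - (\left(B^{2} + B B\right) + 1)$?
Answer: $-1111$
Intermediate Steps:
$f{\left(B \right)} = -8 - 2 B^{2}$ ($f{\left(B \right)} = -7 - \left(\left(B^{2} + B B\right) + 1\right) = -7 - \left(\left(B^{2} + B^{2}\right) + 1\right) = -7 - \left(2 B^{2} + 1\right) = -7 - \left(1 + 2 B^{2}\right) = -8 - 2 B^{2}$)
$f{\left(23 \right)} - 45 = \left(-8 - 2 \cdot 23^{2}\right) - 45 = \left(-8 - 1058\right) - 45 = -1066 - 45 = -1111$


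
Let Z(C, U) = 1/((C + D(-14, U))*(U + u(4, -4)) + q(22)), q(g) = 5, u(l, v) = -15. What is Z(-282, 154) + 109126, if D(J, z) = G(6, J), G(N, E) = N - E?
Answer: 3973605037/36413 ≈ 1.0913e+5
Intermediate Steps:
D(J, z) = 6 - J
Z(C, U) = 1/(5 + (-15 + U)*(20 + C)) (Z(C, U) = 1/((C + (6 - 1*(-14)))*(U - 15) + 5) = 1/((C + (6 + 14))*(-15 + U) + 5) = 1/((C + 20)*(-15 + U) + 5) = 1/((20 + C)*(-15 + U) + 5) = 1/((-15 + U)*(20 + C) + 5) = 1/(5 + (-15 + U)*(20 + C)))
Z(-282, 154) + 109126 = 1/(-295 - 15*(-282) + 20*154 - 282*154) + 109126 = 1/(-295 + 4230 + 3080 - 43428) + 109126 = 1/(-36413) + 109126 = -1/36413 + 109126 = 3973605037/36413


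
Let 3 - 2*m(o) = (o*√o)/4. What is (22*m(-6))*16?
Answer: 528 + 264*I*√6 ≈ 528.0 + 646.67*I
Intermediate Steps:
m(o) = 3/2 - o^(3/2)/8 (m(o) = 3/2 - o*√o/(2*4) = 3/2 - o^(3/2)/(2*4) = 3/2 - o^(3/2)/8)
(22*m(-6))*16 = (22*(3/2 - (-3)*I*√6/4))*16 = (22*(3/2 + 3*I*√6/4))*16 = (33 + 33*I*√6/2)*16 = 528 + 264*I*√6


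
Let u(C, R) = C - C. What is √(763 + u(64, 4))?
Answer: √763 ≈ 27.622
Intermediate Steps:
u(C, R) = 0
√(763 + u(64, 4)) = √(763 + 0) = √763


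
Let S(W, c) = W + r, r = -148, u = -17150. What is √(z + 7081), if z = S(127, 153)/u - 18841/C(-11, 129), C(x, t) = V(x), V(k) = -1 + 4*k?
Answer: √330736334/210 ≈ 86.601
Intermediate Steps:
S(W, c) = -148 + W (S(W, c) = W - 148 = -148 + W)
C(x, t) = -1 + 4*x
z = 9232117/22050 (z = (-148 + 127)/(-17150) - 18841/(-1 + 4*(-11)) = -21*(-1/17150) - 18841/(-1 - 44) = 3/2450 - 18841/(-45) = 3/2450 - 18841*(-1/45) = 3/2450 + 18841/45 = 9232117/22050 ≈ 418.69)
√(z + 7081) = √(9232117/22050 + 7081) = √(165368167/22050) = √330736334/210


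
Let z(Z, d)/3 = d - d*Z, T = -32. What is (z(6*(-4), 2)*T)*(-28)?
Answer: 134400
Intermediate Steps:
z(Z, d) = 3*d - 3*Z*d (z(Z, d) = 3*(d - d*Z) = 3*(d - Z*d) = 3*d - 3*Z*d)
(z(6*(-4), 2)*T)*(-28) = ((3*2*(1 - 6*(-4)))*(-32))*(-28) = ((3*2*(1 - 1*(-24)))*(-32))*(-28) = ((3*2*(1 + 24))*(-32))*(-28) = ((3*2*25)*(-32))*(-28) = (150*(-32))*(-28) = -4800*(-28) = 134400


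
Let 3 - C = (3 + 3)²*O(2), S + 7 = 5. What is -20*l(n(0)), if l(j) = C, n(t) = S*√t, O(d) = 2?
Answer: 1380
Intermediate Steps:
S = -2 (S = -7 + 5 = -2)
n(t) = -2*√t
C = -69 (C = 3 - (3 + 3)²*2 = 3 - 6²*2 = 3 - 36*2 = 3 - 1*72 = 3 - 72 = -69)
l(j) = -69
-20*l(n(0)) = -20*(-69) = 1380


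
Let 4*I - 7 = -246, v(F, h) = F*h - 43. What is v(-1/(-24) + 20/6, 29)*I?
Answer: -104921/32 ≈ -3278.8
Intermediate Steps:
v(F, h) = -43 + F*h
I = -239/4 (I = 7/4 + (¼)*(-246) = 7/4 - 123/2 = -239/4 ≈ -59.750)
v(-1/(-24) + 20/6, 29)*I = (-43 + (-1/(-24) + 20/6)*29)*(-239/4) = (-43 + (-1*(-1/24) + 20*(⅙))*29)*(-239/4) = (-43 + (1/24 + 10/3)*29)*(-239/4) = (-43 + (27/8)*29)*(-239/4) = (-43 + 783/8)*(-239/4) = (439/8)*(-239/4) = -104921/32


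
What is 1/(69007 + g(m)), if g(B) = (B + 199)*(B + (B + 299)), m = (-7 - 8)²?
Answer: 1/386583 ≈ 2.5868e-6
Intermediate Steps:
m = 225 (m = (-15)² = 225)
g(B) = (199 + B)*(299 + 2*B) (g(B) = (199 + B)*(B + (299 + B)) = (199 + B)*(299 + 2*B))
1/(69007 + g(m)) = 1/(69007 + (59501 + 2*225² + 697*225)) = 1/(69007 + (59501 + 2*50625 + 156825)) = 1/(69007 + (59501 + 101250 + 156825)) = 1/(69007 + 317576) = 1/386583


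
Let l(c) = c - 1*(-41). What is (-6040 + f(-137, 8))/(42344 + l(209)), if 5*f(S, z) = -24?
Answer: -15112/106485 ≈ -0.14192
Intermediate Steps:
l(c) = 41 + c (l(c) = c + 41 = 41 + c)
f(S, z) = -24/5 (f(S, z) = (⅕)*(-24) = -24/5)
(-6040 + f(-137, 8))/(42344 + l(209)) = (-6040 - 24/5)/(42344 + (41 + 209)) = -30224/(5*(42344 + 250)) = -30224/5/42594 = -30224/5*1/42594 = -15112/106485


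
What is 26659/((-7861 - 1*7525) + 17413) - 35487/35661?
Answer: 292918150/24094949 ≈ 12.157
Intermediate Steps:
26659/((-7861 - 1*7525) + 17413) - 35487/35661 = 26659/((-7861 - 7525) + 17413) - 35487*1/35661 = 26659/(-15386 + 17413) - 11829/11887 = 26659/2027 - 11829/11887 = 292918150/24094949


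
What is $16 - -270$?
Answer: $286$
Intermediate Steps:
$16 - -270 = 16 + 270 = 286$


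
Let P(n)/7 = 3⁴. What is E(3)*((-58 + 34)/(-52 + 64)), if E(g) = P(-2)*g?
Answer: -3402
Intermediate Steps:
P(n) = 567 (P(n) = 7*3⁴ = 7*81 = 567)
E(g) = 567*g
E(3)*((-58 + 34)/(-52 + 64)) = (567*3)*((-58 + 34)/(-52 + 64)) = 1701*(-24/12) = 1701*(-24*1/12) = 1701*(-2) = -3402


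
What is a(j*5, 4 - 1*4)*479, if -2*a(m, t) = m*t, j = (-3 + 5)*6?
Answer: 0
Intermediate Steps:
j = 12 (j = 2*6 = 12)
a(m, t) = -m*t/2
a(j*5, 4 - 1*4)*479 = -12*5*(4 - 1*4)/2*479 = -½*60*(4 - 4)*479 = -½*60*0*479 = 0*479 = 0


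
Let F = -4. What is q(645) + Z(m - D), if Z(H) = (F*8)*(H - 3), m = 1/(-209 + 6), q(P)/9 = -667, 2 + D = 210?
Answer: 152079/203 ≈ 749.16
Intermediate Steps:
D = 208 (D = -2 + 210 = 208)
q(P) = -6003 (q(P) = 9*(-667) = -6003)
m = -1/203 (m = 1/(-203) = -1/203 ≈ -0.0049261)
Z(H) = 96 - 32*H (Z(H) = (-4*8)*(H - 3) = -32*(-3 + H) = 96 - 32*H)
q(645) + Z(m - D) = -6003 + (96 - 32*(-1/203 - 1*208)) = -6003 + (96 - 32*(-1/203 - 208)) = -6003 + (96 - 32*(-42225/203)) = -6003 + (96 + 1351200/203) = -6003 + 1370688/203 = 152079/203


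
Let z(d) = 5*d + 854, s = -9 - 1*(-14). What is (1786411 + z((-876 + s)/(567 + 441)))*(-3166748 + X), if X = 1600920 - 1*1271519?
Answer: -5111647357196455/1008 ≈ -5.0711e+12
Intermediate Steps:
s = 5 (s = -9 + 14 = 5)
X = 329401 (X = 1600920 - 1271519 = 329401)
z(d) = 854 + 5*d
(1786411 + z((-876 + s)/(567 + 441)))*(-3166748 + X) = (1786411 + (854 + 5*((-876 + 5)/(567 + 441))))*(-3166748 + 329401) = (1786411 + (854 + 5*(-871/1008)))*(-2837347) = (1786411 + (854 - 4355/1008))*(-2837347) = (1786411 + 856477/1008)*(-2837347) = (1801558765/1008)*(-2837347) = -5111647357196455/1008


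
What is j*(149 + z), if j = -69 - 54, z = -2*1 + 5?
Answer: -18696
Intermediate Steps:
z = 3 (z = -2 + 5 = 3)
j = -123
j*(149 + z) = -123*(149 + 3) = -123*152 = -18696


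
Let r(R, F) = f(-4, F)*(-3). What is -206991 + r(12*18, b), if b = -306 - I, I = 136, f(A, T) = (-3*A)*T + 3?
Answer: -191088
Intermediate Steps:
f(A, T) = 3 - 3*A*T (f(A, T) = -3*A*T + 3 = 3 - 3*A*T)
b = -442 (b = -306 - 1*136 = -306 - 136 = -442)
r(R, F) = -9 - 36*F (r(R, F) = (3 - 3*(-4)*F)*(-3) = (3 + 12*F)*(-3) = -9 - 36*F)
-206991 + r(12*18, b) = -206991 + (-9 - 36*(-442)) = -206991 + (-9 + 15912) = -206991 + 15903 = -191088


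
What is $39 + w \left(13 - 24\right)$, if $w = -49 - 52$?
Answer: $1150$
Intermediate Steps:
$w = -101$ ($w = -49 - 52 = -101$)
$39 + w \left(13 - 24\right) = 39 - 101 \left(13 - 24\right) = 39 - -1111 = 39 + 1111 = 1150$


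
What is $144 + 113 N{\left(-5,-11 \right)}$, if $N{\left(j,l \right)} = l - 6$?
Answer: $-1777$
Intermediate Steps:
$N{\left(j,l \right)} = -6 + l$
$144 + 113 N{\left(-5,-11 \right)} = 144 + 113 \left(-6 - 11\right) = 144 + 113 \left(-17\right) = 144 - 1921 = -1777$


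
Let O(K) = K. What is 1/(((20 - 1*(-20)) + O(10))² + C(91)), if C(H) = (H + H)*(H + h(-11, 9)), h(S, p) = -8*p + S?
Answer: 1/3956 ≈ 0.00025278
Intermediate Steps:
h(S, p) = S - 8*p
C(H) = 2*H*(-83 + H) (C(H) = (H + H)*(H + (-11 - 8*9)) = (2*H)*(H + (-11 - 72)) = (2*H)*(H - 83) = (2*H)*(-83 + H) = 2*H*(-83 + H))
1/(((20 - 1*(-20)) + O(10))² + C(91)) = 1/(((20 - 1*(-20)) + 10)² + 2*91*(-83 + 91)) = 1/(((20 + 20) + 10)² + 2*91*8) = 1/((40 + 10)² + 1456) = 1/(50² + 1456) = 1/(2500 + 1456) = 1/3956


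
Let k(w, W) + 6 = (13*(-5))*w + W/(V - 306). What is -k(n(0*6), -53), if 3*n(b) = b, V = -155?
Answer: 2713/461 ≈ 5.8850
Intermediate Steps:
n(b) = b/3
k(w, W) = -6 - 65*w - W/461 (k(w, W) = -6 + ((13*(-5))*w + W/(-155 - 306)) = -6 + (-65*w + W/(-461)) = -6 + (-65*w - W/461) = -6 - 65*w - W/461)
-k(n(0*6), -53) = -(-6 - 65*0*6/3 - 1/461*(-53)) = -(-6 - 65*0/3 + 53/461) = -(-6 - 65*0 + 53/461) = -(-6 + 0 + 53/461) = -1*(-2713/461) = 2713/461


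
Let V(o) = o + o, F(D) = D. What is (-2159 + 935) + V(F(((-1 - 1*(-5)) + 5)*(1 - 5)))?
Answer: -1296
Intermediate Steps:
V(o) = 2*o
(-2159 + 935) + V(F(((-1 - 1*(-5)) + 5)*(1 - 5))) = (-2159 + 935) + 2*(((-1 - 1*(-5)) + 5)*(1 - 5)) = -1224 + 2*(((-1 + 5) + 5)*(-4)) = -1224 + 2*((4 + 5)*(-4)) = -1224 + 2*(9*(-4)) = -1224 + 2*(-36) = -1224 - 72 = -1296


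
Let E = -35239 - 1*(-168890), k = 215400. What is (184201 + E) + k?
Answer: 533252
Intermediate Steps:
E = 133651 (E = -35239 + 168890 = 133651)
(184201 + E) + k = (184201 + 133651) + 215400 = 317852 + 215400 = 533252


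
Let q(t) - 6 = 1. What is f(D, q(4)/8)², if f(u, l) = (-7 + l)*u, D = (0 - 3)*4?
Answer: 21609/4 ≈ 5402.3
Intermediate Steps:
q(t) = 7 (q(t) = 6 + 1 = 7)
D = -12 (D = -3*4 = -12)
f(u, l) = u*(-7 + l)
f(D, q(4)/8)² = (-12*(-7 + 7/8))² = (-12*(-49/8))² = (147/2)² = 21609/4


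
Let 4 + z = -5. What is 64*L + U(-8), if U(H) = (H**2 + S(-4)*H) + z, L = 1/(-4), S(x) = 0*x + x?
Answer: 71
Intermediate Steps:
z = -9 (z = -4 - 5 = -9)
S(x) = x (S(x) = 0 + x = x)
L = -1/4 ≈ -0.25000
U(H) = -9 + H**2 - 4*H (U(H) = (H**2 - 4*H) - 9 = -9 + H**2 - 4*H)
64*L + U(-8) = 64*(-1/4) + (-9 + (-8)**2 - 4*(-8)) = -16 + (-9 + 64 + 32) = -16 + 87 = 71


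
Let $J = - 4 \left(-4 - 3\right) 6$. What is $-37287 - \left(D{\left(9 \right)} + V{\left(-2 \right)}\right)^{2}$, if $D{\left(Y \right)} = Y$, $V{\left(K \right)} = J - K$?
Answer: $-69328$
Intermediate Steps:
$J = 168$ ($J = - 4 \left(-4 - 3\right) 6 = \left(-4\right) \left(-7\right) 6 = 28 \cdot 6 = 168$)
$V{\left(K \right)} = 168 - K$
$-37287 - \left(D{\left(9 \right)} + V{\left(-2 \right)}\right)^{2} = -37287 - \left(9 + \left(168 - -2\right)\right)^{2} = -37287 - \left(9 + \left(168 + 2\right)\right)^{2} = -37287 - \left(9 + 170\right)^{2} = -37287 - 179^{2} = -37287 - 32041 = -69328$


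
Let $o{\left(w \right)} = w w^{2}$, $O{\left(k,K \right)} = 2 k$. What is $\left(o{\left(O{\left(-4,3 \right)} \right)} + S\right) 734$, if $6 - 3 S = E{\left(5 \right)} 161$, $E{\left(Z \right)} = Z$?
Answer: $- \frac{1713890}{3} \approx -5.713 \cdot 10^{5}$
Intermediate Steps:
$S = - \frac{799}{3}$ ($S = 2 - \frac{5 \cdot 161}{3} = 2 - \frac{805}{3} = - \frac{799}{3} \approx -266.33$)
$o{\left(w \right)} = w^{3}$
$\left(o{\left(O{\left(-4,3 \right)} \right)} + S\right) 734 = \left(\left(2 \left(-4\right)\right)^{3} - \frac{799}{3}\right) 734 = \left(\left(-8\right)^{3} - \frac{799}{3}\right) 734 = \left(-512 - \frac{799}{3}\right) 734 = \left(- \frac{2335}{3}\right) 734 = - \frac{1713890}{3}$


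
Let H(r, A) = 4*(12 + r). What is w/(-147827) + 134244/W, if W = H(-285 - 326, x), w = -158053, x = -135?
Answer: -4866548200/88548373 ≈ -54.959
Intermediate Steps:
H(r, A) = 48 + 4*r
W = -2396 (W = 48 + 4*(-285 - 326) = 48 + 4*(-611) = 48 - 2444 = -2396)
w/(-147827) + 134244/W = -158053/(-147827) + 134244/(-2396) = -158053*(-1/147827) + 134244*(-1/2396) = 158053/147827 - 33561/599 = -4866548200/88548373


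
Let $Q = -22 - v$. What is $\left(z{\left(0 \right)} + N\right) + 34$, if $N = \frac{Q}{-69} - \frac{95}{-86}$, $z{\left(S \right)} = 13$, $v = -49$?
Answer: $\frac{94377}{1978} \approx 47.713$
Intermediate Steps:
$Q = 27$ ($Q = -22 - -49 = -22 + 49 = 27$)
$N = \frac{1411}{1978}$ ($N = \frac{27}{-69} - \frac{95}{-86} = 27 \left(- \frac{1}{69}\right) - - \frac{95}{86} = - \frac{9}{23} + \frac{95}{86} = \frac{1411}{1978} \approx 0.71335$)
$\left(z{\left(0 \right)} + N\right) + 34 = \left(13 + \frac{1411}{1978}\right) + 34 = \frac{27125}{1978} + 34 = \frac{94377}{1978}$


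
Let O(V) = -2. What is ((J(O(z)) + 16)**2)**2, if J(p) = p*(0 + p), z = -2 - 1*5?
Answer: 160000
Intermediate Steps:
z = -7 (z = -2 - 5 = -7)
J(p) = p**2 (J(p) = p*p = p**2)
((J(O(z)) + 16)**2)**2 = (((-2)**2 + 16)**2)**2 = ((4 + 16)**2)**2 = (20**2)**2 = 400**2 = 160000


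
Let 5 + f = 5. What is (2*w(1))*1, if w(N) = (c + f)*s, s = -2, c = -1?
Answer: 4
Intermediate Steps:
f = 0 (f = -5 + 5 = 0)
w(N) = 2 (w(N) = (-1 + 0)*(-2) = -1*(-2) = 2)
(2*w(1))*1 = (2*2)*1 = 4*1 = 4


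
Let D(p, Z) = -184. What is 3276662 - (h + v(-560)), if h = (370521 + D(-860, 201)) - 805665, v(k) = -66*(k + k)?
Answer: 3638070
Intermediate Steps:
v(k) = -132*k
h = -435328 (h = (370521 - 184) - 805665 = 370337 - 805665 = -435328)
3276662 - (h + v(-560)) = 3276662 - (-435328 - 132*(-560)) = 3276662 - (-435328 + 73920) = 3276662 - 1*(-361408) = 3276662 + 361408 = 3638070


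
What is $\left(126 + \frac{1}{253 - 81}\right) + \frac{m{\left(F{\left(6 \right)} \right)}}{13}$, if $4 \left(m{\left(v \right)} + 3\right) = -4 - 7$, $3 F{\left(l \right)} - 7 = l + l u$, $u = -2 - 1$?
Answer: $\frac{70190}{559} \approx 125.56$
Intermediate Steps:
$u = -3$ ($u = -2 - 1 = -3$)
$F{\left(l \right)} = \frac{7}{3} - \frac{2 l}{3}$ ($F{\left(l \right)} = \frac{7}{3} + \frac{l + l \left(-3\right)}{3} = \frac{7}{3} + \frac{l - 3 l}{3} = \frac{7}{3} + \frac{\left(-2\right) l}{3} = \frac{7}{3} - \frac{2 l}{3}$)
$m{\left(v \right)} = - \frac{23}{4}$ ($m{\left(v \right)} = -3 + \frac{-4 - 7}{4} = -3 + \frac{1}{4} \left(-11\right) = -3 - \frac{11}{4} = - \frac{23}{4}$)
$\left(126 + \frac{1}{253 - 81}\right) + \frac{m{\left(F{\left(6 \right)} \right)}}{13} = \left(126 + \frac{1}{253 - 81}\right) - \frac{23}{4 \cdot 13} = \left(126 + \frac{1}{172}\right) - \frac{23}{52} = \frac{21673}{172} - \frac{23}{52} = \frac{70190}{559}$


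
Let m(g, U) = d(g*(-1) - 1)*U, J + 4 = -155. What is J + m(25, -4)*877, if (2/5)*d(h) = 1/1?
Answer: -8929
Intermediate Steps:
d(h) = 5/2 (d(h) = (5/2)/1 = (5/2)*1 = 5/2)
J = -159 (J = -4 - 155 = -159)
m(g, U) = 5*U/2
J + m(25, -4)*877 = -159 + ((5/2)*(-4))*877 = -159 - 10*877 = -159 - 8770 = -8929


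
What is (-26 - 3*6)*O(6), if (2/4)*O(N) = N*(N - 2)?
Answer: -2112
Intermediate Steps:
O(N) = 2*N*(-2 + N) (O(N) = 2*(N*(N - 2)) = 2*(N*(-2 + N)) = 2*N*(-2 + N))
(-26 - 3*6)*O(6) = (-26 - 3*6)*(2*6*(-2 + 6)) = (-26 - 18)*(2*6*4) = -44*48 = -2112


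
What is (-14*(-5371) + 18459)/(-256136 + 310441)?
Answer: 93653/54305 ≈ 1.7246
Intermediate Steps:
(-14*(-5371) + 18459)/(-256136 + 310441) = (75194 + 18459)/54305 = 93653*(1/54305) = 93653/54305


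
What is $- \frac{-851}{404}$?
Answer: $\frac{851}{404} \approx 2.1064$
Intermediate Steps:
$- \frac{-851}{404} = \left(-1\right) \left(- \frac{851}{404}\right) = \frac{851}{404}$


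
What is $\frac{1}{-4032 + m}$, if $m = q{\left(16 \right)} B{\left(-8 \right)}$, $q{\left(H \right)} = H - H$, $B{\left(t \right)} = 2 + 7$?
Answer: $- \frac{1}{4032} \approx -0.00024802$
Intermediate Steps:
$B{\left(t \right)} = 9$
$q{\left(H \right)} = 0$
$m = 0$ ($m = 0 \cdot 9 = 0$)
$\frac{1}{-4032 + m} = \frac{1}{-4032 + 0} = \frac{1}{-4032} = - \frac{1}{4032}$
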